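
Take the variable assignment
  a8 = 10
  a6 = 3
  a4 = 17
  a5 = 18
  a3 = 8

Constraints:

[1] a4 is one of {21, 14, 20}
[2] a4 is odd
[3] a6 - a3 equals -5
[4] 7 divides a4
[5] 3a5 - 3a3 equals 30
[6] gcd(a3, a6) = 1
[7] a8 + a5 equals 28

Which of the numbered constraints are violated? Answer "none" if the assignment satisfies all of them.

Constraints 1 and 4 are violated.

[1] a4 = 17 is not in {21, 14, 20} — does not hold.
[2] a4 = 17 is odd — holds.
[3] a6 - a3 = 3 - 8 = -5 — holds.
[4] 17 = 7*2 + 3, so 7 does not divide 17 — does not hold.
[5] 3a5 - 3a3 = 3(18) - 3(8) = 30 — holds.
[6] gcd(8, 3) = 1 — holds.
[7] a8 + a5 = 10 + 18 = 28 — holds.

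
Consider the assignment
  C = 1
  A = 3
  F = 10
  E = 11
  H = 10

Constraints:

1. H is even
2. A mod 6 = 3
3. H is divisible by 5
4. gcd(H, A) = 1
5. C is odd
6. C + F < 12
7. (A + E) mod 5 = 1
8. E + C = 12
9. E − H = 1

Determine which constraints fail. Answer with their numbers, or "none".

Constraint 7 is violated.

1. H = 10 is even  true
2. 3 mod 6 = 3  true
3. 10 / 5 = 2, so 5 divides 10  true
4. gcd(10, 3) = 1  true
5. C = 1 is odd  true
6. C + F = 1 + 10 = 11; 11 < 12  true
7. A + E = 14; 14 mod 5 = 4, not 1  false
8. E + C = 11 + 1 = 12  true
9. E − H = 11 − 10 = 1  true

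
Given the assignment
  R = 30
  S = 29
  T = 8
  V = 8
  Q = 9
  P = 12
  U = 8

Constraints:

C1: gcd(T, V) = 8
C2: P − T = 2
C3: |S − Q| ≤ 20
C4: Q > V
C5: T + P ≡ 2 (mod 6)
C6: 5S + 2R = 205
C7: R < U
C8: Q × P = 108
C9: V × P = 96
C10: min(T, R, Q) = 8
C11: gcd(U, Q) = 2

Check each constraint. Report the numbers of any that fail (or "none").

Constraints 2, 7, and 11 are violated.

C1: gcd(8, 8) = 8  yes
C2: P − T = 12 − 8 = 4, not 2  no
C3: |29 − 9| = 20; 20 ≤ 20  yes
C4: Q = 9, V = 8; 9 > 8  yes
C5: T + P = 20; 20 mod 6 = 2  yes
C6: 5S + 2R = 5(29) + 2(30) = 205  yes
C7: R = 30, U = 8; 30 ≥ 8 (want <)  no
C8: Q × P = 9 × 12 = 108  yes
C9: V × P = 8 × 12 = 96  yes
C10: min(8, 30, 9) = 8  yes
C11: gcd(8, 9) = 1, not 2  no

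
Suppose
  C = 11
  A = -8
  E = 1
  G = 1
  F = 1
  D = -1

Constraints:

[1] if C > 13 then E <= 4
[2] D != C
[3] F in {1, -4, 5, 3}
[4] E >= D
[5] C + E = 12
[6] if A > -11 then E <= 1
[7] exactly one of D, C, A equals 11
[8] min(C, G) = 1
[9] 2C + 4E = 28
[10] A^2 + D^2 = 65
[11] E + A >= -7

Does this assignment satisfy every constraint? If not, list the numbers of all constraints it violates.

Violated: 9.

[1] C = 11, not > 13; antecedent false, conditional vacuously true — satisfied.
[2] D = -1, C = 11; distinct — satisfied.
[3] F = 1 is in {1, -4, 5, 3} — satisfied.
[4] E = 1, D = -1; 1 ≥ -1 — satisfied.
[5] C + E = 11 + 1 = 12 — satisfied.
[6] A = -8 > -11, so we need E ≤ 1; E = 1 ≤ 1 — satisfied.
[7] D=-1, C=11, A=-8; 1 of them equals 11 — satisfied.
[8] min(11, 1) = 1 — satisfied.
[9] 2C + 4E = 2(11) + 4(1) = 26, not 28 — violated.
[10] A^2 + D^2 = (-8)^2 + (-1)^2 = 64 + 1 = 65 — satisfied.
[11] E + A = 1 + (-8) = -7; -7 ≥ -7 — satisfied.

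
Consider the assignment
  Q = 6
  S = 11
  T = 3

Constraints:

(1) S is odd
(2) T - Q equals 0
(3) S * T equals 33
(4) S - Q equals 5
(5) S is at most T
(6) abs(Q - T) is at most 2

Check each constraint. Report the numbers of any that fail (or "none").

Constraints 2, 5, and 6 are violated.

(1) S = 11 is odd — OK.
(2) T - Q = 3 - 6 = -3, not 0 — violated.
(3) S * T = 11 * 3 = 33 — OK.
(4) S - Q = 11 - 6 = 5 — OK.
(5) S = 11, T = 3; 11 > 3 (want ≤) — violated.
(6) abs(6 - 3) = 3; 3 > 2, exceeds bound 2 — violated.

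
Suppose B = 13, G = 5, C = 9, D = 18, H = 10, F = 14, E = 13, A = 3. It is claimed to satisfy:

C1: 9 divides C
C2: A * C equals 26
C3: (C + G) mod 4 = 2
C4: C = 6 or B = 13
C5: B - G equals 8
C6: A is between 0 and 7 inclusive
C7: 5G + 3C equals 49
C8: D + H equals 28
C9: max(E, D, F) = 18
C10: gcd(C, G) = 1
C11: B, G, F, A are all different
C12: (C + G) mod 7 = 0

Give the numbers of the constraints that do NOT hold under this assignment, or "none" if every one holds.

C1: 9 / 9 = 1, so 9 divides 9 — holds.
C2: A * C = 3 * 9 = 27, not 26 — fails.
C3: C + G = 14; 14 mod 4 = 2 — holds.
C4: C = 9 ≠ 6, but B = 13 = 13 (second disjunct) — holds.
C5: B - G = 13 - 5 = 8 — holds.
C6: A = 3 lies in [0, 7] — holds.
C7: 5G + 3C = 5(5) + 3(9) = 52, not 49 — fails.
C8: D + H = 18 + 10 = 28 — holds.
C9: max(13, 18, 14) = 18 — holds.
C10: gcd(9, 5) = 1 — holds.
C11: values 13, 5, 14, 3 are pairwise distinct — holds.
C12: C + G = 14; 14 mod 7 = 0 — holds.

No — constraints 2 and 7 are not satisfied.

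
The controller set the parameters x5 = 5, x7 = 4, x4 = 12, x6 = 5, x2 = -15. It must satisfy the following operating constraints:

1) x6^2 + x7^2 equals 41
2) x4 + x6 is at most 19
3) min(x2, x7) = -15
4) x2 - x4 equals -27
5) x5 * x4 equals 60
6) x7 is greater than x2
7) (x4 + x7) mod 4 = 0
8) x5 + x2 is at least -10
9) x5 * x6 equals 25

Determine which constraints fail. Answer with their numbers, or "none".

1) x6^2 + x7^2 = 5^2 + 4^2 = 25 + 16 = 41 — OK.
2) x4 + x6 = 12 + 5 = 17; 17 ≤ 19 — OK.
3) min(-15, 4) = -15 — OK.
4) x2 - x4 = -15 - 12 = -27 — OK.
5) x5 * x4 = 5 * 12 = 60 — OK.
6) x7 = 4, x2 = -15; 4 > -15 — OK.
7) x4 + x7 = 16; 16 mod 4 = 0 — OK.
8) x5 + x2 = 5 + (-15) = -10; -10 ≥ -10 — OK.
9) x5 * x6 = 5 * 5 = 25 — OK.

Yes — all constraints hold.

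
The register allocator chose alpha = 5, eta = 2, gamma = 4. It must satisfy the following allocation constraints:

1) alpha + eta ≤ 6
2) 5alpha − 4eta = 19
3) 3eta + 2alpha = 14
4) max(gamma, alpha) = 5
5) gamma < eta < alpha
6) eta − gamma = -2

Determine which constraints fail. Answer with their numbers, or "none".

1) alpha + eta = 5 + 2 = 7; 7 > 6, bound 6 not met — does not hold.
2) 5alpha − 4eta = 5(5) − 4(2) = 17, not 19 — does not hold.
3) 3eta + 2alpha = 3(2) + 2(5) = 16, not 14 — does not hold.
4) max(4, 5) = 5 — holds.
5) values 4, 2, 5; gamma = 4 is not < eta = 2 — does not hold.
6) eta − gamma = 2 − 4 = -2 — holds.

The assignment fails constraints 1, 2, 3, 5.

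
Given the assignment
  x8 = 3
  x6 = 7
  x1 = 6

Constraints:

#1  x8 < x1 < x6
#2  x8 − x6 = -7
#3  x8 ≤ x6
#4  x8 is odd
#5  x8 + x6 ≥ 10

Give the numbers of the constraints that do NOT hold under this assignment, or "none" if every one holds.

#1 values 3 < 6 < 7 — OK.
#2 x8 − x6 = 3 − 7 = -4, not -7 — violated.
#3 x8 = 3, x6 = 7; 3 ≤ 7 — OK.
#4 x8 = 3 is odd — OK.
#5 x8 + x6 = 3 + 7 = 10; 10 ≥ 10 — OK.

The assignment fails constraint 2.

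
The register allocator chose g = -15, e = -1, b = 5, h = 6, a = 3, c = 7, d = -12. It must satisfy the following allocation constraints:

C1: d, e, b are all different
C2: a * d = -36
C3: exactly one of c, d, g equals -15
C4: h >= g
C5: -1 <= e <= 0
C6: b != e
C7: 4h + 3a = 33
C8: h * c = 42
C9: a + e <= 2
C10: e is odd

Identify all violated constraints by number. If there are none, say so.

None — every constraint holds.

C1: values -12, -1, 5 are pairwise distinct  OK
C2: a * d = 3 * (-12) = -36  OK
C3: c=7, d=-12, g=-15; 1 of them equals -15  OK
C4: h = 6, g = -15; 6 ≥ -15  OK
C5: e = -1 lies in [-1, 0]  OK
C6: b = 5, e = -1; distinct  OK
C7: 4h + 3a = 4(6) + 3(3) = 33  OK
C8: h * c = 6 * 7 = 42  OK
C9: a + e = 3 + (-1) = 2; 2 ≤ 2  OK
C10: e = -1 is odd  OK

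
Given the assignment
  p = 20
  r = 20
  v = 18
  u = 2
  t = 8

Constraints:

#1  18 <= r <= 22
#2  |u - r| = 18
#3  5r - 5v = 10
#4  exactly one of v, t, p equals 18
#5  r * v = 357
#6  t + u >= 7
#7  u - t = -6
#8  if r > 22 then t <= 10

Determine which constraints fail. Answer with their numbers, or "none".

Constraint 5 is violated.

#1 r = 20 lies in [18, 22] — holds.
#2 |2 - 20| = 18 — holds.
#3 5r - 5v = 5(20) - 5(18) = 10 — holds.
#4 v=18, t=8, p=20; 1 of them equals 18 — holds.
#5 r * v = 20 * 18 = 360, not 357 — does not hold.
#6 t + u = 8 + 2 = 10; 10 ≥ 7 — holds.
#7 u - t = 2 - 8 = -6 — holds.
#8 r = 20, not > 22; antecedent false, conditional vacuously true — holds.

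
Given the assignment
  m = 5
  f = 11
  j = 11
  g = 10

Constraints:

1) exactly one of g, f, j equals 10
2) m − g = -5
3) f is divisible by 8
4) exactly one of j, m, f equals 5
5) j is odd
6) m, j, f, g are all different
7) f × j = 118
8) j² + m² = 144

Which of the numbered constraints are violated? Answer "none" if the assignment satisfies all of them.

Constraints 3, 6, 7, and 8 are violated.

1) g=10, f=11, j=11; 1 of them equals 10  yes
2) m − g = 5 − 10 = -5  yes
3) 11 = 8×1 + 3, so 8 does not divide 11  no
4) j=11, m=5, f=11; 1 of them equals 5  yes
5) j = 11 is odd  yes
6) j = f = 11, not all different  no
7) f × j = 11 × 11 = 121, not 118  no
8) j² + m² = 11² + 5² = 121 + 25 = 146, not 144  no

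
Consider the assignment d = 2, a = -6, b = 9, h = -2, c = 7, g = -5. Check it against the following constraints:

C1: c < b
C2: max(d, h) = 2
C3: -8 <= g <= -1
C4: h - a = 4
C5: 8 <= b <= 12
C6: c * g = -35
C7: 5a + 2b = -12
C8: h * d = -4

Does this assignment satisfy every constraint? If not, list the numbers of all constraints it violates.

The assignment satisfies every constraint.

C1: c = 7, b = 9; 7 < 9 — OK.
C2: max(2, -2) = 2 — OK.
C3: g = -5 lies in [-8, -1] — OK.
C4: h - a = -2 - (-6) = 4 — OK.
C5: b = 9 lies in [8, 12] — OK.
C6: c * g = 7 * (-5) = -35 — OK.
C7: 5a + 2b = 5(-6) + 2(9) = -12 — OK.
C8: h * d = -2 * 2 = -4 — OK.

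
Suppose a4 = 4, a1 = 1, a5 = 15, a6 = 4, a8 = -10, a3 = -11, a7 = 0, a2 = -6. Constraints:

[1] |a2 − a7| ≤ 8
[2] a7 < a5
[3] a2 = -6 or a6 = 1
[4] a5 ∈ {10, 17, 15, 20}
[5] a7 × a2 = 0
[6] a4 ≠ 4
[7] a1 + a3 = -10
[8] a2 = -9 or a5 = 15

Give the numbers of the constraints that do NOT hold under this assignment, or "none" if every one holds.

[1] |-6 − 0| = 6; 6 ≤ 8 — holds.
[2] a7 = 0, a5 = 15; 0 < 15 — holds.
[3] a2 = -6 = -6 (first disjunct) — holds.
[4] a5 = 15 is in {10, 17, 15, 20} — holds.
[5] a7 × a2 = 0 × (-6) = 0 — holds.
[6] a4 = 4, but 4 is required to differ — fails.
[7] a1 + a3 = 1 + (-11) = -10 — holds.
[8] a2 = -6 ≠ -9, but a5 = 15 = 15 (second disjunct) — holds.

Constraint 6 is violated.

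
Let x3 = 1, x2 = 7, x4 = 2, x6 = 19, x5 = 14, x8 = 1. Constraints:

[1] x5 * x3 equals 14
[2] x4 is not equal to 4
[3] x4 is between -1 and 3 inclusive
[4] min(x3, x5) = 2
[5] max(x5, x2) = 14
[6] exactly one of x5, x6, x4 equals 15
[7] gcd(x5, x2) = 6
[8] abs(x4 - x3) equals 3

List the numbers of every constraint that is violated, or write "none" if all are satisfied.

[1] x5 * x3 = 14 * 1 = 14 — holds.
[2] x4 = 2, and 2 ≠ 4 — holds.
[3] x4 = 2 lies in [-1, 3] — holds.
[4] min(1, 14) = 1, not 2 — fails.
[5] max(14, 7) = 14 — holds.
[6] x5=14, x6=19, x4=2; 0 of them equal 15, not exactly one — fails.
[7] gcd(14, 7) = 7, not 6 — fails.
[8] abs(2 - 1) = 1, not 3 — fails.

Constraints 4, 6, 7, 8 are violated.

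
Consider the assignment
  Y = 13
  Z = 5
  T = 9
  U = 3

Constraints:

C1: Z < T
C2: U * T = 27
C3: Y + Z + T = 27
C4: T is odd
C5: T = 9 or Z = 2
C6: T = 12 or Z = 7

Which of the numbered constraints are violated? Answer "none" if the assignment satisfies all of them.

C1: Z = 5, T = 9; 5 < 9  OK
C2: U * T = 3 * 9 = 27  OK
C3: Y + Z + T = 13 + 5 + 9 = 27  OK
C4: T = 9 is odd  OK
C5: T = 9 = 9 (first disjunct)  OK
C6: T = 9 ≠ 12 and Z = 5 ≠ 7; both disjuncts false  FAIL

Constraint 6 is violated.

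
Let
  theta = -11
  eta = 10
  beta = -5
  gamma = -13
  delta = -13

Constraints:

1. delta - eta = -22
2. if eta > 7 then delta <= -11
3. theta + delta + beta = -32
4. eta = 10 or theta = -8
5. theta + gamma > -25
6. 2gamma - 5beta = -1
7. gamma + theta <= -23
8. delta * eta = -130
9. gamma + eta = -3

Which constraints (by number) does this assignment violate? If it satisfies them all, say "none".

Violated: 1, 3.

1. delta - eta = -13 - 10 = -23, not -22 — fails.
2. eta = 10 > 7, so we need delta ≤ -11; delta = -13 ≤ -11 — holds.
3. theta + delta + beta = -11 + (-13) + (-5) = -29, not -32 — fails.
4. eta = 10 = 10 (first disjunct) — holds.
5. theta + gamma = -11 + (-13) = -24; -24 > -25 — holds.
6. 2gamma - 5beta = 2(-13) - 5(-5) = -1 — holds.
7. gamma + theta = -13 + (-11) = -24; -24 ≤ -23 — holds.
8. delta * eta = -13 * 10 = -130 — holds.
9. gamma + eta = -13 + 10 = -3 — holds.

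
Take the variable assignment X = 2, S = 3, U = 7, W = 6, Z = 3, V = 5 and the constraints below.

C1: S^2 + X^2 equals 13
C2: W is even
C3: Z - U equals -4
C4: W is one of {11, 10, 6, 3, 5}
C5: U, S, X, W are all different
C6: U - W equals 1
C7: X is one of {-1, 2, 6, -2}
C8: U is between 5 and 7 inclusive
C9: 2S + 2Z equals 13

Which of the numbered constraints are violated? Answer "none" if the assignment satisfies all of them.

Violated: 9.

C1: S^2 + X^2 = 3^2 + 2^2 = 9 + 4 = 13 — OK.
C2: W = 6 is even — OK.
C3: Z - U = 3 - 7 = -4 — OK.
C4: W = 6 is in {11, 10, 6, 3, 5} — OK.
C5: values 7, 3, 2, 6 are pairwise distinct — OK.
C6: U - W = 7 - 6 = 1 — OK.
C7: X = 2 is in {-1, 2, 6, -2} — OK.
C8: U = 7 lies in [5, 7] — OK.
C9: 2S + 2Z = 2(3) + 2(3) = 12, not 13 — violated.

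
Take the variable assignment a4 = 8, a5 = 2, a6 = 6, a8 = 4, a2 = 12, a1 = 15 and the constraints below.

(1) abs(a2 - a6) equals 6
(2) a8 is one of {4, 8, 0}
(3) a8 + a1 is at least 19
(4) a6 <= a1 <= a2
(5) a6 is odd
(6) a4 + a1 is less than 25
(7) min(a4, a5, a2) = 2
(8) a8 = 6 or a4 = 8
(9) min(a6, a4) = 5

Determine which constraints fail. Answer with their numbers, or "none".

(1) abs(12 - 6) = 6  ✓
(2) a8 = 4 is in {4, 8, 0}  ✓
(3) a8 + a1 = 4 + 15 = 19; 19 ≥ 19  ✓
(4) values 6, 15, 12; a1 = 15 is not <= a2 = 12  ✗
(5) a6 = 6 is even  ✗
(6) a4 + a1 = 8 + 15 = 23; 23 < 25  ✓
(7) min(8, 2, 12) = 2  ✓
(8) a8 = 4 ≠ 6, but a4 = 8 = 8 (second disjunct)  ✓
(9) min(6, 8) = 6, not 5  ✗

Violated: 4, 5, and 9.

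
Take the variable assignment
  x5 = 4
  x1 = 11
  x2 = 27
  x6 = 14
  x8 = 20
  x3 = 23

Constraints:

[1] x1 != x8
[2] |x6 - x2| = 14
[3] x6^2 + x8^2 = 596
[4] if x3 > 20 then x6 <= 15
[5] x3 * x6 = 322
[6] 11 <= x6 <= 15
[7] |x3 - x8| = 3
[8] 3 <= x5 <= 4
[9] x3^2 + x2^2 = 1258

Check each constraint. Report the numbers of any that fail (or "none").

Constraint 2 does not hold.

[1] x1 = 11, x8 = 20; distinct — holds.
[2] |14 - 27| = 13, not 14 — does not hold.
[3] x6^2 + x8^2 = 14^2 + 20^2 = 196 + 400 = 596 — holds.
[4] x3 = 23 > 20, so we need x6 ≤ 15; x6 = 14 ≤ 15 — holds.
[5] x3 * x6 = 23 * 14 = 322 — holds.
[6] x6 = 14 lies in [11, 15] — holds.
[7] |23 - 20| = 3 — holds.
[8] x5 = 4 lies in [3, 4] — holds.
[9] x3^2 + x2^2 = 23^2 + 27^2 = 529 + 729 = 1258 — holds.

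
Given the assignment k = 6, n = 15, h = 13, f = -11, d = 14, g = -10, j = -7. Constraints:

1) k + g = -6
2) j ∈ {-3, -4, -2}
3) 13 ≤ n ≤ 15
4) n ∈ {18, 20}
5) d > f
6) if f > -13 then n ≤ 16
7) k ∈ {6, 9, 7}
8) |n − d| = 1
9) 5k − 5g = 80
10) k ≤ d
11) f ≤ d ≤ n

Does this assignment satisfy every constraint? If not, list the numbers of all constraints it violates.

Constraints 1, 2, and 4 do not hold.

1) k + g = 6 + (-10) = -4, not -6  ✘
2) j = -7 is not in {-3, -4, -2}  ✘
3) n = 15 lies in [13, 15]  ✔
4) n = 15 is not in {18, 20}  ✘
5) d = 14, f = -11; 14 > -11  ✔
6) f = -11 > -13, so we need n ≤ 16; n = 15 ≤ 16  ✔
7) k = 6 is in {6, 9, 7}  ✔
8) |15 − 14| = 1  ✔
9) 5k − 5g = 5(6) − 5(-10) = 80  ✔
10) k = 6, d = 14; 6 ≤ 14  ✔
11) values -11 ≤ 14 ≤ 15  ✔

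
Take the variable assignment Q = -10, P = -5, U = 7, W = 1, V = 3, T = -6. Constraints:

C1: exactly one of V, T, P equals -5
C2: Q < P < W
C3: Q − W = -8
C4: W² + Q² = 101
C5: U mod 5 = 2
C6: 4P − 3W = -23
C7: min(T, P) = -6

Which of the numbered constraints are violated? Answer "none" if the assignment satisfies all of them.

C1: V=3, T=-6, P=-5; 1 of them equals -5 — holds.
C2: values -10 < -5 < 1 — holds.
C3: Q − W = -10 − 1 = -11, not -8 — fails.
C4: W² + Q² = 1² + (-10)² = 1 + 100 = 101 — holds.
C5: 7 mod 5 = 2 — holds.
C6: 4P − 3W = 4(-5) − 3(1) = -23 — holds.
C7: min(-6, -5) = -6 — holds.

Violated: 3.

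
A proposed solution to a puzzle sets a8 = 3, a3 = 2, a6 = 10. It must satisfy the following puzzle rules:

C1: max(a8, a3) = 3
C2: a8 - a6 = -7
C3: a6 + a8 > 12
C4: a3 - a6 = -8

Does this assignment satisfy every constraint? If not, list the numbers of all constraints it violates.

C1: max(3, 2) = 3 — satisfied.
C2: a8 - a6 = 3 - 10 = -7 — satisfied.
C3: a6 + a8 = 10 + 3 = 13; 13 > 12 — satisfied.
C4: a3 - a6 = 2 - 10 = -8 — satisfied.

None — every constraint holds.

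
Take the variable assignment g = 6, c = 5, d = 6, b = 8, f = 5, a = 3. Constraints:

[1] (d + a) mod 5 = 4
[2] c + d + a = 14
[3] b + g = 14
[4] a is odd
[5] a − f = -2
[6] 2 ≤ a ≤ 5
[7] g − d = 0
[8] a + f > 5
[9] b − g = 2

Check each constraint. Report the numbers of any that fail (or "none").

None — every constraint holds.

[1] d + a = 9; 9 mod 5 = 4  ✔
[2] c + d + a = 5 + 6 + 3 = 14  ✔
[3] b + g = 8 + 6 = 14  ✔
[4] a = 3 is odd  ✔
[5] a − f = 3 − 5 = -2  ✔
[6] a = 3 lies in [2, 5]  ✔
[7] g − d = 6 − 6 = 0  ✔
[8] a + f = 3 + 5 = 8; 8 > 5  ✔
[9] b − g = 8 − 6 = 2  ✔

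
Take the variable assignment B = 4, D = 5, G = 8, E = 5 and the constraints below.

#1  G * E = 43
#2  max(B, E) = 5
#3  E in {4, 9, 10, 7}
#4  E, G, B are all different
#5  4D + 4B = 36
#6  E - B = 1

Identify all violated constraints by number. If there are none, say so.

No — constraints 1 and 3 are not satisfied.

#1 G * E = 8 * 5 = 40, not 43 — violated.
#2 max(4, 5) = 5 — OK.
#3 E = 5 is not in {4, 9, 10, 7} — violated.
#4 values 5, 8, 4 are pairwise distinct — OK.
#5 4D + 4B = 4(5) + 4(4) = 36 — OK.
#6 E - B = 5 - 4 = 1 — OK.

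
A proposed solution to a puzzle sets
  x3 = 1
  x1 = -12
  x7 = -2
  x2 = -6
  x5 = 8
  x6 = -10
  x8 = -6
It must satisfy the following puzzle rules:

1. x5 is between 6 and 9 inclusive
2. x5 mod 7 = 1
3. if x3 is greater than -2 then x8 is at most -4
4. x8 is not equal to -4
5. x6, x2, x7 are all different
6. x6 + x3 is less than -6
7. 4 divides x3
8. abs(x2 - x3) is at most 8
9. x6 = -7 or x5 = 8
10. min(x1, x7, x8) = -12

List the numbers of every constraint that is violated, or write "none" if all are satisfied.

1. x5 = 8 lies in [6, 9] — OK.
2. 8 mod 7 = 1 — OK.
3. x3 = 1 > -2, so we need x8 ≤ -4; x8 = -6 ≤ -4 — OK.
4. x8 = -6, and -6 ≠ -4 — OK.
5. values -10, -6, -2 are pairwise distinct — OK.
6. x6 + x3 = -10 + 1 = -9; -9 < -6 — OK.
7. 1 = 4*0 + 1, so 4 does not divide 1 — violated.
8. abs(-6 - 1) = 7; 7 ≤ 8 — OK.
9. x6 = -10 ≠ -7, but x5 = 8 = 8 (second disjunct) — OK.
10. min(-12, -2, -6) = -12 — OK.

No — constraint 7 is not satisfied.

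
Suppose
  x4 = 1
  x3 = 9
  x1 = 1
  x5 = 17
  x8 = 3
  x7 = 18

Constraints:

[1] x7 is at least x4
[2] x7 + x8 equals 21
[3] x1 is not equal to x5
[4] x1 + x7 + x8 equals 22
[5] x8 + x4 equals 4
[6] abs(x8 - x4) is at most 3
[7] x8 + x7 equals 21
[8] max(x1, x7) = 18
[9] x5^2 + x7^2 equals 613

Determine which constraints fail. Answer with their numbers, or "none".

The assignment satisfies every constraint.

[1] x7 = 18, x4 = 1; 18 ≥ 1  true
[2] x7 + x8 = 18 + 3 = 21  true
[3] x1 = 1, x5 = 17; distinct  true
[4] x1 + x7 + x8 = 1 + 18 + 3 = 22  true
[5] x8 + x4 = 3 + 1 = 4  true
[6] abs(3 - 1) = 2; 2 ≤ 3  true
[7] x8 + x7 = 3 + 18 = 21  true
[8] max(1, 18) = 18  true
[9] x5^2 + x7^2 = 17^2 + 18^2 = 289 + 324 = 613  true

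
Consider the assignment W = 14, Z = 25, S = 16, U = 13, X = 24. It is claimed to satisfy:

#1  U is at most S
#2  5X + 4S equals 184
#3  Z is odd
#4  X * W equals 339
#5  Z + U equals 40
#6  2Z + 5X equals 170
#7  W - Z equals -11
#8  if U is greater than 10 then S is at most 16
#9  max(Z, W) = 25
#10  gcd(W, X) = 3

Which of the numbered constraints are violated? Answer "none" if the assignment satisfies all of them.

Constraints 4, 5, 10 are violated.

#1 U = 13, S = 16; 13 ≤ 16  OK
#2 5X + 4S = 5(24) + 4(16) = 184  OK
#3 Z = 25 is odd  OK
#4 X * W = 24 * 14 = 336, not 339  FAIL
#5 Z + U = 25 + 13 = 38, not 40  FAIL
#6 2Z + 5X = 2(25) + 5(24) = 170  OK
#7 W - Z = 14 - 25 = -11  OK
#8 U = 13 > 10, so we need S ≤ 16; S = 16 ≤ 16  OK
#9 max(25, 14) = 25  OK
#10 gcd(14, 24) = 2, not 3  FAIL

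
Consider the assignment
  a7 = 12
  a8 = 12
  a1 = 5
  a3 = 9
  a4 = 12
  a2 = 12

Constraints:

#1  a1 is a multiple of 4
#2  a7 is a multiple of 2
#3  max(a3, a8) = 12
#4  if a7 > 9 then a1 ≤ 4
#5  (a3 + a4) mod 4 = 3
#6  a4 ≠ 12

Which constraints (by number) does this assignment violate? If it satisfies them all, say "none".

No — constraints 1, 4, 5, and 6 are not satisfied.

#1 5 = 4×1 + 1, so 4 does not divide 5 — fails.
#2 12 / 2 = 6, so 2 divides 12 — holds.
#3 max(9, 12) = 12 — holds.
#4 a7 = 12 > 9, so we need a1 ≤ 4; but a1 = 5 > 4 — fails.
#5 a3 + a4 = 21; 21 mod 4 = 1, not 3 — fails.
#6 a4 = 12, but 12 is required to differ — fails.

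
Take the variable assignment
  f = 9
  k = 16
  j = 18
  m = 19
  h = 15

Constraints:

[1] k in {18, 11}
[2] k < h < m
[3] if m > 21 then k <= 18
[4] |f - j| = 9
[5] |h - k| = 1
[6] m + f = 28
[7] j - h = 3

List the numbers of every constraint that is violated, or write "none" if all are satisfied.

The assignment fails constraints 1 and 2.

[1] k = 16 is not in {18, 11}  no
[2] values 16, 15, 19; k = 16 is not < h = 15  no
[3] m = 19, not > 21; antecedent false, conditional vacuously true  yes
[4] |9 - 18| = 9  yes
[5] |15 - 16| = 1  yes
[6] m + f = 19 + 9 = 28  yes
[7] j - h = 18 - 15 = 3  yes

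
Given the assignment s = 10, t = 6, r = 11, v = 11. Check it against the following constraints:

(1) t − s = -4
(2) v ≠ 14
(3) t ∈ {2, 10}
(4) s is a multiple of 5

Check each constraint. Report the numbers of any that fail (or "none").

No — constraint 3 is not satisfied.

(1) t − s = 6 − 10 = -4 — holds.
(2) v = 11, and 11 ≠ 14 — holds.
(3) t = 6 is not in {2, 10} — fails.
(4) 10 / 5 = 2, so 5 divides 10 — holds.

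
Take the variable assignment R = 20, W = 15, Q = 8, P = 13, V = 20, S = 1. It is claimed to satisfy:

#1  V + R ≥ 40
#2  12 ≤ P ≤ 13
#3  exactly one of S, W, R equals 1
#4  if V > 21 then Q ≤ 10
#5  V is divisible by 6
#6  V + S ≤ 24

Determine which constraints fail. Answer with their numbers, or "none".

#1 V + R = 20 + 20 = 40; 40 ≥ 40 — satisfied.
#2 P = 13 lies in [12, 13] — satisfied.
#3 S=1, W=15, R=20; 1 of them equals 1 — satisfied.
#4 V = 20, not > 21; antecedent false, conditional vacuously true — satisfied.
#5 20 = 6×3 + 2, so 6 does not divide 20 — violated.
#6 V + S = 20 + 1 = 21; 21 ≤ 24 — satisfied.

No — constraint 5 is not satisfied.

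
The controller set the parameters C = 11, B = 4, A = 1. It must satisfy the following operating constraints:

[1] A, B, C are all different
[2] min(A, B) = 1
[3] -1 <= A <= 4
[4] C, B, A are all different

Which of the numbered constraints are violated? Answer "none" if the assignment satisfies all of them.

[1] values 1, 4, 11 are pairwise distinct  true
[2] min(1, 4) = 1  true
[3] A = 1 lies in [-1, 4]  true
[4] values 11, 4, 1 are pairwise distinct  true

All constraints are satisfied.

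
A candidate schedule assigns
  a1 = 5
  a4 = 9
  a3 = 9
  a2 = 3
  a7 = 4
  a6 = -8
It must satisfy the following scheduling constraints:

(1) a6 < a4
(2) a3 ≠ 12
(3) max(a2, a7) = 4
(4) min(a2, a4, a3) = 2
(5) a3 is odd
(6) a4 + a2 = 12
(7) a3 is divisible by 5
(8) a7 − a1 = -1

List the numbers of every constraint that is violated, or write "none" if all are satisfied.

The assignment fails constraints 4 and 7.

(1) a6 = -8, a4 = 9; -8 < 9 — holds.
(2) a3 = 9, and 9 ≠ 12 — holds.
(3) max(3, 4) = 4 — holds.
(4) min(3, 9, 9) = 3, not 2 — does not hold.
(5) a3 = 9 is odd — holds.
(6) a4 + a2 = 9 + 3 = 12 — holds.
(7) 9 = 5×1 + 4, so 5 does not divide 9 — does not hold.
(8) a7 − a1 = 4 − 5 = -1 — holds.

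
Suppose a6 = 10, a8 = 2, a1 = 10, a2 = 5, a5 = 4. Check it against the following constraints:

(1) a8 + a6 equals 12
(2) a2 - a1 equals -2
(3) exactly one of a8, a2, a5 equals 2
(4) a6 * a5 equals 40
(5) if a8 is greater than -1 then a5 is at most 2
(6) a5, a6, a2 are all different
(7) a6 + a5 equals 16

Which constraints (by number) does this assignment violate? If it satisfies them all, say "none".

(1) a8 + a6 = 2 + 10 = 12 — satisfied.
(2) a2 - a1 = 5 - 10 = -5, not -2 — violated.
(3) a8=2, a2=5, a5=4; 1 of them equals 2 — satisfied.
(4) a6 * a5 = 10 * 4 = 40 — satisfied.
(5) a8 = 2 > -1, so we need a5 ≤ 2; but a5 = 4 > 2 — violated.
(6) values 4, 10, 5 are pairwise distinct — satisfied.
(7) a6 + a5 = 10 + 4 = 14, not 16 — violated.

The assignment fails constraints 2, 5, and 7.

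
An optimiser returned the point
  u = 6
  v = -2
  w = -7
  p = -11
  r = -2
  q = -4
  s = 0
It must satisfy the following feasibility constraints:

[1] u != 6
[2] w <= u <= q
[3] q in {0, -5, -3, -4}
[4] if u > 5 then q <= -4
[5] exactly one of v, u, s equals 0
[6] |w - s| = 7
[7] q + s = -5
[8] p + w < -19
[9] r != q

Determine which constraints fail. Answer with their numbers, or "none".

[1] u = 6, but 6 is required to differ  false
[2] values -7, 6, -4; u = 6 is not <= q = -4  false
[3] q = -4 is in {0, -5, -3, -4}  true
[4] u = 6 > 5, so we need q ≤ -4; q = -4 ≤ -4  true
[5] v=-2, u=6, s=0; 1 of them equals 0  true
[6] |-7 - 0| = 7  true
[7] q + s = -4 + 0 = -4, not -5  false
[8] p + w = -11 + (-7) = -18; -18 ≥ -19, bound -19 not met  false
[9] r = -2, q = -4; distinct  true

Constraints 1, 2, 7, 8 do not hold.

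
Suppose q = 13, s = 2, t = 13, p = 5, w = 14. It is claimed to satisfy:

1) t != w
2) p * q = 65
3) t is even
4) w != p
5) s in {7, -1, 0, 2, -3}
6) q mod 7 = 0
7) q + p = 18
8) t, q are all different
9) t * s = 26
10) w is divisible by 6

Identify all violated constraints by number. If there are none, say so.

Violated: 3, 6, 8, and 10.

1) t = 13, w = 14; distinct — OK.
2) p * q = 5 * 13 = 65 — OK.
3) t = 13 is odd — violated.
4) w = 14, p = 5; distinct — OK.
5) s = 2 is in {7, -1, 0, 2, -3} — OK.
6) 13 mod 7 = 6, not 0 — violated.
7) q + p = 13 + 5 = 18 — OK.
8) t = q = 13, not all different — violated.
9) t * s = 13 * 2 = 26 — OK.
10) 14 = 6*2 + 2, so 6 does not divide 14 — violated.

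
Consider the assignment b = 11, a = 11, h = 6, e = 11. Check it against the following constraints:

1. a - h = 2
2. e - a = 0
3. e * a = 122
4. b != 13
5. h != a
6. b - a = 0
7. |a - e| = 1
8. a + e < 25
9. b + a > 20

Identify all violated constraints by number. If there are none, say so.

1. a - h = 11 - 6 = 5, not 2  false
2. e - a = 11 - 11 = 0  true
3. e * a = 11 * 11 = 121, not 122  false
4. b = 11, and 11 ≠ 13  true
5. h = 6, a = 11; distinct  true
6. b - a = 11 - 11 = 0  true
7. |11 - 11| = 0, not 1  false
8. a + e = 11 + 11 = 22; 22 < 25  true
9. b + a = 11 + 11 = 22; 22 > 20  true

The assignment fails constraints 1, 3, and 7.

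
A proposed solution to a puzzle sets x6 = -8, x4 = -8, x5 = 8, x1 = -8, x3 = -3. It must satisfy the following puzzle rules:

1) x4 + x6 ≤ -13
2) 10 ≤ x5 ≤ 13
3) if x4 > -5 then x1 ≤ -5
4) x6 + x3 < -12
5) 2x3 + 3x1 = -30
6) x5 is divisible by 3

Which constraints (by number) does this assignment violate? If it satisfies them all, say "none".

1) x4 + x6 = -8 + (-8) = -16; -16 ≤ -13 — holds.
2) x5 = 8 is outside [10, 13] — fails.
3) x4 = -8, not > -5; antecedent false, conditional vacuously true — holds.
4) x6 + x3 = -8 + (-3) = -11; -11 ≥ -12, bound -12 not met — fails.
5) 2x3 + 3x1 = 2(-3) + 3(-8) = -30 — holds.
6) 8 = 3×2 + 2, so 3 does not divide 8 — fails.

Violated: 2, 4, 6.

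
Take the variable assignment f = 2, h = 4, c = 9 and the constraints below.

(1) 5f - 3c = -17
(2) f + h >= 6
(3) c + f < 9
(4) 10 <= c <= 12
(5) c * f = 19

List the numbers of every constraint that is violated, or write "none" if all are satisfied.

(1) 5f - 3c = 5(2) - 3(9) = -17 — OK.
(2) f + h = 2 + 4 = 6; 6 ≥ 6 — OK.
(3) c + f = 9 + 2 = 11; 11 ≥ 9, bound 9 not met — violated.
(4) c = 9 is outside [10, 12] — violated.
(5) c * f = 9 * 2 = 18, not 19 — violated.

The assignment fails constraints 3, 4, 5.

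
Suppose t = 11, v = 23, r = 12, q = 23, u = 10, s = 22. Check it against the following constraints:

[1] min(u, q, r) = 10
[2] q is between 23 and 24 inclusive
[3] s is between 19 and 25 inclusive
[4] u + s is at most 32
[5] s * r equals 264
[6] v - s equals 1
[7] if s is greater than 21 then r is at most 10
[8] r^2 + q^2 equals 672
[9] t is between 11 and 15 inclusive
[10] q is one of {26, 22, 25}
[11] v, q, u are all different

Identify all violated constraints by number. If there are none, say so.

No — constraints 7, 8, 10, 11 are not satisfied.

[1] min(10, 23, 12) = 10 — OK.
[2] q = 23 lies in [23, 24] — OK.
[3] s = 22 lies in [19, 25] — OK.
[4] u + s = 10 + 22 = 32; 32 ≤ 32 — OK.
[5] s * r = 22 * 12 = 264 — OK.
[6] v - s = 23 - 22 = 1 — OK.
[7] s = 22 > 21, so we need r ≤ 10; but r = 12 > 10 — violated.
[8] r^2 + q^2 = 12^2 + 23^2 = 144 + 529 = 673, not 672 — violated.
[9] t = 11 lies in [11, 15] — OK.
[10] q = 23 is not in {26, 22, 25} — violated.
[11] v = q = 23, not all different — violated.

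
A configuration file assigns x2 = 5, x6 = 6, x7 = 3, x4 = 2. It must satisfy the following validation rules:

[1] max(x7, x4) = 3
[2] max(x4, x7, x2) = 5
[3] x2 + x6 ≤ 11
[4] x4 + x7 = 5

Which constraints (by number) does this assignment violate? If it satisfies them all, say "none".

[1] max(3, 2) = 3  holds
[2] max(2, 3, 5) = 5  holds
[3] x2 + x6 = 5 + 6 = 11; 11 ≤ 11  holds
[4] x4 + x7 = 2 + 3 = 5  holds

All constraints are satisfied.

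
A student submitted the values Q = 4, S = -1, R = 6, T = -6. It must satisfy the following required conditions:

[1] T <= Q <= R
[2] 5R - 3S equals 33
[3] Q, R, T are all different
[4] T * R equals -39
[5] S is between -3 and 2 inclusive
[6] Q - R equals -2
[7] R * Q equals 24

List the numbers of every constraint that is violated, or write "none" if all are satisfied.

[1] values -6 <= 4 <= 6 — satisfied.
[2] 5R - 3S = 5(6) - 3(-1) = 33 — satisfied.
[3] values 4, 6, -6 are pairwise distinct — satisfied.
[4] T * R = -6 * 6 = -36, not -39 — violated.
[5] S = -1 lies in [-3, 2] — satisfied.
[6] Q - R = 4 - 6 = -2 — satisfied.
[7] R * Q = 6 * 4 = 24 — satisfied.

No — constraint 4 is not satisfied.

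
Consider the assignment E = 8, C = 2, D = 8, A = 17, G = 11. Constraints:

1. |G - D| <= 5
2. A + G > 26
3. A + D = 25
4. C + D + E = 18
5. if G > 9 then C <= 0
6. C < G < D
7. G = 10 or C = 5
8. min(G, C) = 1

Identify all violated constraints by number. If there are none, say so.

The assignment fails constraints 5, 6, 7, and 8.

1. |11 - 8| = 3; 3 ≤ 5 — satisfied.
2. A + G = 17 + 11 = 28; 28 > 26 — satisfied.
3. A + D = 17 + 8 = 25 — satisfied.
4. C + D + E = 2 + 8 + 8 = 18 — satisfied.
5. G = 11 > 9, so we need C ≤ 0; but C = 2 > 0 — violated.
6. values 2, 11, 8; G = 11 is not < D = 8 — violated.
7. G = 11 ≠ 10 and C = 2 ≠ 5; both disjuncts false — violated.
8. min(11, 2) = 2, not 1 — violated.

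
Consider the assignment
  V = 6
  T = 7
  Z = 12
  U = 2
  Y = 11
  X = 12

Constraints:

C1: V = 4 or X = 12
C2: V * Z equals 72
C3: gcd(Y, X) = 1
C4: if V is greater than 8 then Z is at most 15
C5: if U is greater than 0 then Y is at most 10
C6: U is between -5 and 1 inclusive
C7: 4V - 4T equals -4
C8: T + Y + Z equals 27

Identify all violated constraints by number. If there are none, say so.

C1: V = 6 ≠ 4, but X = 12 = 12 (second disjunct) — satisfied.
C2: V * Z = 6 * 12 = 72 — satisfied.
C3: gcd(11, 12) = 1 — satisfied.
C4: V = 6, not > 8; antecedent false, conditional vacuously true — satisfied.
C5: U = 2 > 0, so we need Y ≤ 10; but Y = 11 > 10 — violated.
C6: U = 2 is outside [-5, 1] — violated.
C7: 4V - 4T = 4(6) - 4(7) = -4 — satisfied.
C8: T + Y + Z = 7 + 11 + 12 = 30, not 27 — violated.

The assignment fails constraints 5, 6, and 8.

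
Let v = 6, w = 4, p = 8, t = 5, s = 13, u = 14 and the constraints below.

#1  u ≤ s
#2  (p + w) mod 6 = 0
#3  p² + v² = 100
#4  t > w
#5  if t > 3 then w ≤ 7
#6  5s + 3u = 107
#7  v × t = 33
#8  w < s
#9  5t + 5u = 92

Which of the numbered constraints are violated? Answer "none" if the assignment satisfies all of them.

#1 u = 14, s = 13; 14 > 13 (want ≤) — fails.
#2 p + w = 12; 12 mod 6 = 0 — holds.
#3 p² + v² = 8² + 6² = 64 + 36 = 100 — holds.
#4 t = 5, w = 4; 5 > 4 — holds.
#5 t = 5 > 3, so we need w ≤ 7; w = 4 ≤ 7 — holds.
#6 5s + 3u = 5(13) + 3(14) = 107 — holds.
#7 v × t = 6 × 5 = 30, not 33 — fails.
#8 w = 4, s = 13; 4 < 13 — holds.
#9 5t + 5u = 5(5) + 5(14) = 95, not 92 — fails.

Constraints 1, 7, 9 are violated.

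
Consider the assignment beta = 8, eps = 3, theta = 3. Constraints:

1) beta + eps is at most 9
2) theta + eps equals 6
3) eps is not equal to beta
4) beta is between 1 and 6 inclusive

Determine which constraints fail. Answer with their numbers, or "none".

1) beta + eps = 8 + 3 = 11; 11 > 9, bound 9 not met  fails
2) theta + eps = 3 + 3 = 6  holds
3) eps = 3, beta = 8; distinct  holds
4) beta = 8 is outside [1, 6]  fails

No — constraints 1 and 4 are not satisfied.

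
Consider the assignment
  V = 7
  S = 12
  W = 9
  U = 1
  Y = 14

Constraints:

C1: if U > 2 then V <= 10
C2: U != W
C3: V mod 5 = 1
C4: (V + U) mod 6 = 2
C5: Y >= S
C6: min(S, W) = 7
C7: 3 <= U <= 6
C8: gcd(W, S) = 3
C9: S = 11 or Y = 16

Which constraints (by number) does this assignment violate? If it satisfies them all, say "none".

C1: U = 1, not > 2; antecedent false, conditional vacuously true — holds.
C2: U = 1, W = 9; distinct — holds.
C3: 7 mod 5 = 2, not 1 — does not hold.
C4: V + U = 8; 8 mod 6 = 2 — holds.
C5: Y = 14, S = 12; 14 ≥ 12 — holds.
C6: min(12, 9) = 9, not 7 — does not hold.
C7: U = 1 is outside [3, 6] — does not hold.
C8: gcd(9, 12) = 3 — holds.
C9: S = 12 ≠ 11 and Y = 14 ≠ 16; both disjuncts false — does not hold.

Violated: 3, 6, 7, and 9.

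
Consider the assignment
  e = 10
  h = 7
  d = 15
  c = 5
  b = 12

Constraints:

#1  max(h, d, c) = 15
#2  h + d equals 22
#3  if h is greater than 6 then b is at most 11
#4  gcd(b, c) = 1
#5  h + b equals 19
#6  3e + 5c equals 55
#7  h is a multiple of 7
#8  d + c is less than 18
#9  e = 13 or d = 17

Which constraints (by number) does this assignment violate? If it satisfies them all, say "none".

Constraints 3, 8, and 9 are violated.

#1 max(7, 15, 5) = 15  true
#2 h + d = 7 + 15 = 22  true
#3 h = 7 > 6, so we need b ≤ 11; but b = 12 > 11  false
#4 gcd(12, 5) = 1  true
#5 h + b = 7 + 12 = 19  true
#6 3e + 5c = 3(10) + 5(5) = 55  true
#7 7 / 7 = 1, so 7 divides 7  true
#8 d + c = 15 + 5 = 20; 20 ≥ 18, bound 18 not met  false
#9 e = 10 ≠ 13 and d = 15 ≠ 17; both disjuncts false  false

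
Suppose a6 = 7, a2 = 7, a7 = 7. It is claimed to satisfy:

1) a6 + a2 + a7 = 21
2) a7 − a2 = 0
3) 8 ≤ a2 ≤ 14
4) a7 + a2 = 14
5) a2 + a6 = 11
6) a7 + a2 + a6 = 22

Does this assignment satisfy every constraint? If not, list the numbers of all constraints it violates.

1) a6 + a2 + a7 = 7 + 7 + 7 = 21  OK
2) a7 − a2 = 7 − 7 = 0  OK
3) a2 = 7 is outside [8, 14]  FAIL
4) a7 + a2 = 7 + 7 = 14  OK
5) a2 + a6 = 7 + 7 = 14, not 11  FAIL
6) a7 + a2 + a6 = 7 + 7 + 7 = 21, not 22  FAIL

The assignment fails constraints 3, 5, and 6.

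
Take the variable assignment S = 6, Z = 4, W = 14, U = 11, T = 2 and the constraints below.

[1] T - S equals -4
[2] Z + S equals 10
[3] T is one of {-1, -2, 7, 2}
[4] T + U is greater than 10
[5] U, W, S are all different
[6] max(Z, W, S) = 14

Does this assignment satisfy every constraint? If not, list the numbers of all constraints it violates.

The assignment satisfies every constraint.

[1] T - S = 2 - 6 = -4  ✓
[2] Z + S = 4 + 6 = 10  ✓
[3] T = 2 is in {-1, -2, 7, 2}  ✓
[4] T + U = 2 + 11 = 13; 13 > 10  ✓
[5] values 11, 14, 6 are pairwise distinct  ✓
[6] max(4, 14, 6) = 14  ✓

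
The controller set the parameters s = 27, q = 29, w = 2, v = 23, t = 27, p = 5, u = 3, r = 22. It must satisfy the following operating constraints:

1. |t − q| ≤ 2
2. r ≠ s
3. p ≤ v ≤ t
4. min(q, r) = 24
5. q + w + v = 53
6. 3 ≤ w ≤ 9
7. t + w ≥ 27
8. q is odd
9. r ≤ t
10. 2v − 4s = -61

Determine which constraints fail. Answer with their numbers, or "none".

Constraints 4, 5, 6, 10 do not hold.

1. |27 − 29| = 2; 2 ≤ 2 — holds.
2. r = 22, s = 27; distinct — holds.
3. values 5 ≤ 23 ≤ 27 — holds.
4. min(29, 22) = 22, not 24 — does not hold.
5. q + w + v = 29 + 2 + 23 = 54, not 53 — does not hold.
6. w = 2 is outside [3, 9] — does not hold.
7. t + w = 27 + 2 = 29; 29 ≥ 27 — holds.
8. q = 29 is odd — holds.
9. r = 22, t = 27; 22 ≤ 27 — holds.
10. 2v − 4s = 2(23) − 4(27) = -62, not -61 — does not hold.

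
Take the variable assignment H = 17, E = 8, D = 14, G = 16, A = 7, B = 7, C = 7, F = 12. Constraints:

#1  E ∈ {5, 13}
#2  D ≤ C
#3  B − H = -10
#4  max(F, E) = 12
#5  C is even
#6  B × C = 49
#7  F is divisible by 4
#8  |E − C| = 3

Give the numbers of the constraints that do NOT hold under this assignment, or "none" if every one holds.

Constraints 1, 2, 5, and 8 do not hold.

#1 E = 8 is not in {5, 13}  no
#2 D = 14, C = 7; 14 > 7 (want ≤)  no
#3 B − H = 7 − 17 = -10  yes
#4 max(12, 8) = 12  yes
#5 C = 7 is odd  no
#6 B × C = 7 × 7 = 49  yes
#7 12 / 4 = 3, so 4 divides 12  yes
#8 |8 − 7| = 1, not 3  no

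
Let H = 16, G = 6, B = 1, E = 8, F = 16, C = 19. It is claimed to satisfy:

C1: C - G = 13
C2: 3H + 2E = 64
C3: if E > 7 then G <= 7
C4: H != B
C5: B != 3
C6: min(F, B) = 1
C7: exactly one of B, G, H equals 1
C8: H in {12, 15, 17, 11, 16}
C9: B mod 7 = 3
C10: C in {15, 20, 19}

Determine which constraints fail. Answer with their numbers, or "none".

C1: C - G = 19 - 6 = 13  OK
C2: 3H + 2E = 3(16) + 2(8) = 64  OK
C3: E = 8 > 7, so we need G ≤ 7; G = 6 ≤ 7  OK
C4: H = 16, B = 1; distinct  OK
C5: B = 1, and 1 ≠ 3  OK
C6: min(16, 1) = 1  OK
C7: B=1, G=6, H=16; 1 of them equals 1  OK
C8: H = 16 is in {12, 15, 17, 11, 16}  OK
C9: 1 mod 7 = 1, not 3  FAIL
C10: C = 19 is in {15, 20, 19}  OK

The assignment fails constraint 9.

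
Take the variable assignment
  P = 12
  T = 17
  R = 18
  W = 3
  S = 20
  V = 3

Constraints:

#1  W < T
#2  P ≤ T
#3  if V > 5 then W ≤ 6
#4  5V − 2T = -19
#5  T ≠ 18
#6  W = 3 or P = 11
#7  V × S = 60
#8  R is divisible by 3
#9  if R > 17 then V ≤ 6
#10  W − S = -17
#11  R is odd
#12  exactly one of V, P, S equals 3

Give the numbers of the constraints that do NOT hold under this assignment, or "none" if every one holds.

Violated: 11.

#1 W = 3, T = 17; 3 < 17  ✓
#2 P = 12, T = 17; 12 ≤ 17  ✓
#3 V = 3, not > 5; antecedent false, conditional vacuously true  ✓
#4 5V − 2T = 5(3) − 2(17) = -19  ✓
#5 T = 17, and 17 ≠ 18  ✓
#6 W = 3 = 3 (first disjunct)  ✓
#7 V × S = 3 × 20 = 60  ✓
#8 18 / 3 = 6, so 3 divides 18  ✓
#9 R = 18 > 17, so we need V ≤ 6; V = 3 ≤ 6  ✓
#10 W − S = 3 − 20 = -17  ✓
#11 R = 18 is even  ✗
#12 V=3, P=12, S=20; 1 of them equals 3  ✓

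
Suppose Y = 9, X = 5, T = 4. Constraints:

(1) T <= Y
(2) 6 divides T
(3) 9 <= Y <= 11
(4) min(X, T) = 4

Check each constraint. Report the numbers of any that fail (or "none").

No — constraint 2 is not satisfied.

(1) T = 4, Y = 9; 4 ≤ 9 — satisfied.
(2) 4 = 6*0 + 4, so 6 does not divide 4 — violated.
(3) Y = 9 lies in [9, 11] — satisfied.
(4) min(5, 4) = 4 — satisfied.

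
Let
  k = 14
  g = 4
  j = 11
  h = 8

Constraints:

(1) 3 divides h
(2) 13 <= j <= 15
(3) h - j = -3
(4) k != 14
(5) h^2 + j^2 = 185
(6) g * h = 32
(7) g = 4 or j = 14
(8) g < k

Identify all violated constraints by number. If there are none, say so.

Violated: 1, 2, and 4.

(1) 8 = 3*2 + 2, so 3 does not divide 8  false
(2) j = 11 is outside [13, 15]  false
(3) h - j = 8 - 11 = -3  true
(4) k = 14, but 14 is required to differ  false
(5) h^2 + j^2 = 8^2 + 11^2 = 64 + 121 = 185  true
(6) g * h = 4 * 8 = 32  true
(7) g = 4 = 4 (first disjunct)  true
(8) g = 4, k = 14; 4 < 14  true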